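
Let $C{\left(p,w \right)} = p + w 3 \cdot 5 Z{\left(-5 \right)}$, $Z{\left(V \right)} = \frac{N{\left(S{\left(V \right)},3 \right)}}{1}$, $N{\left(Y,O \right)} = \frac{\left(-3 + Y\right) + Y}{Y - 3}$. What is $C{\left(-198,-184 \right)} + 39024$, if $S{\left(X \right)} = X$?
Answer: $34341$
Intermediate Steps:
$N{\left(Y,O \right)} = \frac{-3 + 2 Y}{-3 + Y}$
$Z{\left(V \right)} = \frac{-3 + 2 V}{-3 + V}$ ($Z{\left(V \right)} = \frac{\frac{1}{-3 + V} \left(-3 + 2 V\right)}{1} = \frac{-3 + 2 V}{-3 + V} 1 = \frac{-3 + 2 V}{-3 + V}$)
$C{\left(p,w \right)} = p + \frac{195 w}{8}$ ($C{\left(p,w \right)} = p + w 3 \cdot 5 \frac{-3 + 2 \left(-5\right)}{-3 - 5} = p + 3 w 5 \frac{-3 - 10}{-8} = p + 15 w \left(\left(- \frac{1}{8}\right) \left(-13\right)\right) = p + 15 w \frac{13}{8} = p + \frac{195 w}{8}$)
$C{\left(-198,-184 \right)} + 39024 = \left(-198 + \frac{195}{8} \left(-184\right)\right) + 39024 = \left(-198 - 4485\right) + 39024 = -4683 + 39024 = 34341$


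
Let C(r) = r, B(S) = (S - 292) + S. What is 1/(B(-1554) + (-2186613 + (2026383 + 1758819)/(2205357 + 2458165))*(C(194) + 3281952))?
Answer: -2331761/16734536760984873632 ≈ -1.3934e-13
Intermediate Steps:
B(S) = -292 + 2*S (B(S) = (-292 + S) + S = -292 + 2*S)
1/(B(-1554) + (-2186613 + (2026383 + 1758819)/(2205357 + 2458165))*(C(194) + 3281952)) = 1/((-292 + 2*(-1554)) + (-2186613 + (2026383 + 1758819)/(2205357 + 2458165))*(194 + 3281952)) = 1/((-292 - 3108) + (-2186613 + 3785202/4663522)*3282146) = 1/(-3400 + (-2186613 + 3785202*(1/4663522))*3282146) = 1/(-3400 + (-2186613 + 1892601/2331761)*3282146) = 1/(-3400 - 5098657022892/2331761*3282146) = 1/(-3400 - 16734536753056886232/2331761) = 1/(-16734536760984873632/2331761) = -2331761/16734536760984873632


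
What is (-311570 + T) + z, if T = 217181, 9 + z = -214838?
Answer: -309236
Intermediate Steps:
z = -214847 (z = -9 - 214838 = -214847)
(-311570 + T) + z = (-311570 + 217181) - 214847 = -94389 - 214847 = -309236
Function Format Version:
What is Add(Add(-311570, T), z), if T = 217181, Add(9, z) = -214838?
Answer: -309236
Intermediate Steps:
z = -214847 (z = Add(-9, -214838) = -214847)
Add(Add(-311570, T), z) = Add(Add(-311570, 217181), -214847) = Add(-94389, -214847) = -309236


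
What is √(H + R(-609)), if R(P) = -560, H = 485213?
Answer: 17*√1677 ≈ 696.17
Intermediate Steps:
√(H + R(-609)) = √(485213 - 560) = √484653 = 17*√1677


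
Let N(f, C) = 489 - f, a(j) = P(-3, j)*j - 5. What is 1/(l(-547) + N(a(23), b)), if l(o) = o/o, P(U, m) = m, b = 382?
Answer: -1/34 ≈ -0.029412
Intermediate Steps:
a(j) = -5 + j**2 (a(j) = j*j - 5 = j**2 - 5 = -5 + j**2)
l(o) = 1
1/(l(-547) + N(a(23), b)) = 1/(1 + (489 - (-5 + 23**2))) = 1/(1 + (489 - (-5 + 529))) = 1/(1 + (489 - 1*524)) = 1/(1 + (489 - 524)) = 1/(1 - 35) = 1/(-34) = -1/34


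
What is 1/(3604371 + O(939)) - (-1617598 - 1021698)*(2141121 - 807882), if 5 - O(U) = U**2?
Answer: 9580512065318800321/2722655 ≈ 3.5188e+12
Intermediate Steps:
O(U) = 5 - U**2
1/(3604371 + O(939)) - (-1617598 - 1021698)*(2141121 - 807882) = 1/(3604371 + (5 - 1*939**2)) - (-1617598 - 1021698)*(2141121 - 807882) = 1/(3604371 + (5 - 1*881721)) - (-2639296)*1333239 = 1/(3604371 + (5 - 881721)) - 1*(-3518812359744) = 1/(3604371 - 881716) + 3518812359744 = 1/2722655 + 3518812359744 = 9580512065318800321/2722655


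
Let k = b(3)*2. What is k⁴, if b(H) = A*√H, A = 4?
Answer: 36864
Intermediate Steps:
b(H) = 4*√H
k = 8*√3 (k = (4*√3)*2 = 8*√3 ≈ 13.856)
k⁴ = (8*√3)⁴ = 36864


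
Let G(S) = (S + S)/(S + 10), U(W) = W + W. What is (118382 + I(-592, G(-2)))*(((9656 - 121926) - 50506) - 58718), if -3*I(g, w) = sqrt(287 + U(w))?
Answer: -26220902708 + 221494*sqrt(286)/3 ≈ -2.6220e+10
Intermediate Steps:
U(W) = 2*W
G(S) = 2*S/(10 + S) (G(S) = (2*S)/(10 + S) = 2*S/(10 + S))
I(g, w) = -sqrt(287 + 2*w)/3
(118382 + I(-592, G(-2)))*(((9656 - 121926) - 50506) - 58718) = (118382 - sqrt(287 + 2*(2*(-2)/(10 - 2)))/3)*(((9656 - 121926) - 50506) - 58718) = (118382 - sqrt(287 + 2*(2*(-2)/8))/3)*((-112270 - 50506) - 58718) = (118382 - sqrt(287 + 2*(2*(-2)*(1/8)))/3)*(-162776 - 58718) = (118382 - sqrt(287 + 2*(-1/2))/3)*(-221494) = (118382 - sqrt(287 - 1)/3)*(-221494) = (118382 - sqrt(286)/3)*(-221494) = -26220902708 + 221494*sqrt(286)/3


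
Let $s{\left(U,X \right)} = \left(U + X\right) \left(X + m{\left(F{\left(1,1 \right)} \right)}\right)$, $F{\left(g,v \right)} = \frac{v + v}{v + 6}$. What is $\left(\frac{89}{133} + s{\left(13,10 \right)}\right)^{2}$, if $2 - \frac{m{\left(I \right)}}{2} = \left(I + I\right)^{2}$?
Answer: $\frac{82036989241}{866761} \approx 94648.0$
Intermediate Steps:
$F{\left(g,v \right)} = \frac{2 v}{6 + v}$
$m{\left(I \right)} = 4 - 8 I^{2}$ ($m{\left(I \right)} = 4 - 2 \left(I + I\right)^{2} = 4 - 2 \left(2 I\right)^{2} = 4 - 2 \cdot 4 I^{2} = 4 - 8 I^{2}$)
$s{\left(U,X \right)} = \left(\frac{164}{49} + X\right) \left(U + X\right)$ ($s{\left(U,X \right)} = \left(U + X\right) \left(X + \left(4 - 8 \left(2 \cdot 1 \frac{1}{6 + 1}\right)^{2}\right)\right) = \left(U + X\right) \left(X + \left(4 - 8 \left(2 \cdot 1 \cdot \frac{1}{7}\right)^{2}\right)\right) = \left(U + X\right) \left(X + \left(4 - 8 \left(\frac{2}{7}\right)^{2}\right)\right) = \left(U + X\right) \left(X + \left(4 - \frac{32}{49}\right)\right) = \left(U + X\right) \left(X + \frac{164}{49}\right) = \left(U + X\right) \left(\frac{164}{49} + X\right) = \left(\frac{164}{49} + X\right) \left(U + X\right)$)
$\left(\frac{89}{133} + s{\left(13,10 \right)}\right)^{2} = \left(\frac{89}{133} + \left(10^{2} + \frac{164}{49} \cdot 13 + \frac{164}{49} \cdot 10 + 13 \cdot 10\right)\right)^{2} = \left(89 \cdot \frac{1}{133} + \left(100 + \frac{2132}{49} + \frac{1640}{49} + 130\right)\right)^{2} = \left(\frac{89}{133} + \frac{15042}{49}\right)^{2} = \left(\frac{286421}{931}\right)^{2} = \frac{82036989241}{866761}$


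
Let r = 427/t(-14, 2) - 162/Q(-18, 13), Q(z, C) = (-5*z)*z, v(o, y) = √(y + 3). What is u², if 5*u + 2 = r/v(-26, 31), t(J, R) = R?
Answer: 572012/10625 - 2136*√34/2125 ≈ 47.975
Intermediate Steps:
v(o, y) = √(3 + y)
Q(z, C) = -5*z²
r = 1068/5 (r = 427/2 - 162/((-5*(-18)²)) = 427*(½) - 162/((-5*324)) = 427/2 - 162/(-1620) = 427/2 - 162*(-1/1620) = 427/2 + ⅒ = 1068/5 ≈ 213.60)
u = -⅖ + 534*√34/425 (u = -⅖ + (1068/(5*(√(3 + 31))))/5 = -⅖ + (1068/(5*(√34)))/5 = -⅖ + (1068*(√34/34)/5)/5 = -⅖ + (534*√34/85)/5 = -⅖ + 534*√34/425 ≈ 6.9264)
u² = (-⅖ + 534*√34/425)²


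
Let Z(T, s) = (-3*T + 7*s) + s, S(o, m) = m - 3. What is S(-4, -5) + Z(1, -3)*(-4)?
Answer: 100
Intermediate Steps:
S(o, m) = -3 + m
Z(T, s) = -3*T + 8*s
S(-4, -5) + Z(1, -3)*(-4) = (-3 - 5) + (-3*1 + 8*(-3))*(-4) = -8 + (-3 - 24)*(-4) = -8 - 27*(-4) = -8 + 108 = 100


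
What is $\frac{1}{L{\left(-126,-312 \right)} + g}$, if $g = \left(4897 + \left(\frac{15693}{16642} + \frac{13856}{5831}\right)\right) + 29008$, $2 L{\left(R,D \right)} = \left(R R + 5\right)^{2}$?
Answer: $\frac{48519751}{6120135289399328} \approx 7.9279 \cdot 10^{-9}$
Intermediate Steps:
$L{\left(R,D \right)} = \frac{\left(5 + R^{2}\right)^{2}}{2}$ ($L{\left(R,D \right)} = \frac{\left(R R + 5\right)^{2}}{2} = \frac{\left(R^{2} + 5\right)^{2}}{2} = \frac{\left(5 + R^{2}\right)^{2}}{2}$)
$g = \frac{3290446412745}{97039502}$ ($g = \left(4897 + \left(15693 \cdot \frac{1}{16642} + 13856 \cdot \frac{1}{5831}\right)\right) + 29008 = \left(4897 + \left(\frac{15693}{16642} + \frac{13856}{5831}\right)\right) + 29008 = \left(4897 + \frac{322097435}{97039502}\right) + 29008 = \frac{475524538729}{97039502} + 29008 = \frac{3290446412745}{97039502} \approx 33908.0$)
$\frac{1}{L{\left(-126,-312 \right)} + g} = \frac{1}{\frac{\left(5 + \left(-126\right)^{2}\right)^{2}}{2} + \frac{3290446412745}{97039502}} = \frac{1}{\frac{\left(5 + 15876\right)^{2}}{2} + \frac{3290446412745}{97039502}} = \frac{1}{\frac{15881^{2}}{2} + \frac{3290446412745}{97039502}} = \frac{1}{\frac{1}{2} \cdot 252206161 + \frac{3290446412745}{97039502}} = \frac{1}{\frac{252206161}{2} + \frac{3290446412745}{97039502}} = \frac{1}{\frac{6120135289399328}{48519751}} = \frac{48519751}{6120135289399328}$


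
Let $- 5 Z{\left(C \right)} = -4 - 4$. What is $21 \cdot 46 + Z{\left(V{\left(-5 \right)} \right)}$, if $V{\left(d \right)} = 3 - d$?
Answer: $\frac{4838}{5} \approx 967.6$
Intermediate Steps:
$Z{\left(C \right)} = \frac{8}{5}$ ($Z{\left(C \right)} = - \frac{-4 - 4}{5} = \left(- \frac{1}{5}\right) \left(-8\right) = \frac{8}{5}$)
$21 \cdot 46 + Z{\left(V{\left(-5 \right)} \right)} = 21 \cdot 46 + \frac{8}{5} = 966 + \frac{8}{5} = \frac{4838}{5}$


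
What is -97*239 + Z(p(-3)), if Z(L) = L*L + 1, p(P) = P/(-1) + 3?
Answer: -23146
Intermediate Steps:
p(P) = 3 - P (p(P) = P*(-1) + 3 = -P + 3 = 3 - P)
Z(L) = 1 + L² (Z(L) = L² + 1 = 1 + L²)
-97*239 + Z(p(-3)) = -97*239 + (1 + (3 - 1*(-3))²) = -23183 + (1 + (3 + 3)²) = -23183 + (1 + 6²) = -23183 + (1 + 36) = -23183 + 37 = -23146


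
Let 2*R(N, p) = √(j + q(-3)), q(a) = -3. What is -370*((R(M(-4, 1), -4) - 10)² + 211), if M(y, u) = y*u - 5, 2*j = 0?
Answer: -229585/2 + 3700*I*√3 ≈ -1.1479e+5 + 6408.6*I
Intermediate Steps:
j = 0 (j = (½)*0 = 0)
M(y, u) = -5 + u*y (M(y, u) = u*y - 5 = -5 + u*y)
R(N, p) = I*√3/2 (R(N, p) = √(0 - 3)/2 = √(-3)/2 = (I*√3)/2 = I*√3/2)
-370*((R(M(-4, 1), -4) - 10)² + 211) = -370*((I*√3/2 - 10)² + 211) = -370*((-10 + I*√3/2)² + 211) = -370*(211 + (-10 + I*√3/2)²) = -78070 - 370*(-10 + I*√3/2)²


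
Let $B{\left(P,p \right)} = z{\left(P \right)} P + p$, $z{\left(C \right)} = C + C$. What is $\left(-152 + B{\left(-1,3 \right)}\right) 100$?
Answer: $-14700$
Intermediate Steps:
$z{\left(C \right)} = 2 C$
$B{\left(P,p \right)} = p + 2 P^{2}$ ($B{\left(P,p \right)} = 2 P P + p = 2 P^{2} + p = p + 2 P^{2}$)
$\left(-152 + B{\left(-1,3 \right)}\right) 100 = \left(-152 + \left(3 + 2 \left(-1\right)^{2}\right)\right) 100 = \left(-152 + \left(3 + 2 \cdot 1\right)\right) 100 = \left(-152 + \left(3 + 2\right)\right) 100 = \left(-152 + 5\right) 100 = \left(-147\right) 100 = -14700$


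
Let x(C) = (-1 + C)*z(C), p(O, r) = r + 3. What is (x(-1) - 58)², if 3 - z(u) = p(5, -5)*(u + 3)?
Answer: 5184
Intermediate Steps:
p(O, r) = 3 + r
z(u) = 9 + 2*u (z(u) = 3 - (3 - 5)*(u + 3) = 3 - (-2)*(3 + u) = 3 - (-6 - 2*u) = 3 + (6 + 2*u) = 9 + 2*u)
x(C) = (-1 + C)*(9 + 2*C)
(x(-1) - 58)² = ((-9 + 2*(-1)² + 7*(-1)) - 58)² = ((-9 + 2*1 - 7) - 58)² = ((-9 + 2 - 7) - 58)² = (-14 - 58)² = (-72)² = 5184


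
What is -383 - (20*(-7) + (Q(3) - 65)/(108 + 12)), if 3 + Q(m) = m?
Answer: -5819/24 ≈ -242.46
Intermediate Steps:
Q(m) = -3 + m
-383 - (20*(-7) + (Q(3) - 65)/(108 + 12)) = -383 - (20*(-7) + ((-3 + 3) - 65)/(108 + 12)) = -383 - (-140 + (0 - 65)/120) = -383 - (-140 - 65*1/120) = -383 - (-140 - 13/24) = -383 - 1*(-3373/24) = -383 + 3373/24 = -5819/24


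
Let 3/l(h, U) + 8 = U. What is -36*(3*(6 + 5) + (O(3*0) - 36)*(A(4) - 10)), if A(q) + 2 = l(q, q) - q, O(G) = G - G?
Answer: -22896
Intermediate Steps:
l(h, U) = 3/(-8 + U)
O(G) = 0
A(q) = -2 - q + 3/(-8 + q) (A(q) = -2 + (3/(-8 + q) - q) = -2 + (-q + 3/(-8 + q)) = -2 - q + 3/(-8 + q))
-36*(3*(6 + 5) + (O(3*0) - 36)*(A(4) - 10)) = -36*(3*(6 + 5) + (0 - 36)*((19 - 1*4**2 + 6*4)/(-8 + 4) - 10)) = -36*(3*11 - 36*((19 - 1*16 + 24)/(-4) - 10)) = -36*(33 - 36*(-(19 - 16 + 24)/4 - 10)) = -36*(33 - 36*(-1/4*27 - 10)) = -36*(33 - 36*(-27/4 - 10)) = -36*(33 - 36*(-67/4)) = -36*(33 + 603) = -36*636 = -22896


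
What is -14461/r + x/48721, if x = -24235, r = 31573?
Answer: -1469726036/1538268133 ≈ -0.95544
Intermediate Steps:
-14461/r + x/48721 = -14461/31573 - 24235/48721 = -1469726036/1538268133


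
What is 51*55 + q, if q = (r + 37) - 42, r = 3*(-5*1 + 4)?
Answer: 2797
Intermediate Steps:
r = -3 (r = 3*(-5 + 4) = 3*(-1) = -3)
q = -8 (q = (-3 + 37) - 42 = 34 - 42 = -8)
51*55 + q = 51*55 - 8 = 2805 - 8 = 2797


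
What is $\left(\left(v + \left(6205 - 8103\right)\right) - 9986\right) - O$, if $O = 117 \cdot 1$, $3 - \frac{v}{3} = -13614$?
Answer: $28850$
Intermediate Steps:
$v = 40851$ ($v = 9 - -40842 = 9 + 40842 = 40851$)
$O = 117$
$\left(\left(v + \left(6205 - 8103\right)\right) - 9986\right) - O = \left(\left(40851 + \left(6205 - 8103\right)\right) - 9986\right) - 117 = \left(\left(40851 - 1898\right) - 9986\right) - 117 = \left(38953 - 9986\right) - 117 = 28967 - 117 = 28850$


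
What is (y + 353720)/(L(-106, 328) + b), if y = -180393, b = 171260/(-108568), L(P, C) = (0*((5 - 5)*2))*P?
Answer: -4704441434/42815 ≈ -1.0988e+5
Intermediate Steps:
L(P, C) = 0 (L(P, C) = (0*(0*2))*P = (0*0)*P = 0*P = 0)
b = -42815/27142 (b = 171260*(-1/108568) = -42815/27142 ≈ -1.5774)
(y + 353720)/(L(-106, 328) + b) = (-180393 + 353720)/(0 - 42815/27142) = 173327/(-42815/27142) = 173327*(-27142/42815) = -4704441434/42815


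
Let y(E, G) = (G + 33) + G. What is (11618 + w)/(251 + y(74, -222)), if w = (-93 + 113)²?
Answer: -6009/80 ≈ -75.113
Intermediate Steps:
y(E, G) = 33 + 2*G (y(E, G) = (33 + G) + G = 33 + 2*G)
w = 400 (w = 20² = 400)
(11618 + w)/(251 + y(74, -222)) = (11618 + 400)/(251 + (33 + 2*(-222))) = 12018/(251 + (33 - 444)) = 12018/(251 - 411) = 12018/(-160) = 12018*(-1/160) = -6009/80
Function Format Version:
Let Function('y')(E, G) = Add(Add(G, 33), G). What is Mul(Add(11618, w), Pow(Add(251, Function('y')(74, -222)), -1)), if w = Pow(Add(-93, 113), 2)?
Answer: Rational(-6009, 80) ≈ -75.113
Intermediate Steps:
Function('y')(E, G) = Add(33, Mul(2, G)) (Function('y')(E, G) = Add(Add(33, G), G) = Add(33, Mul(2, G)))
w = 400 (w = Pow(20, 2) = 400)
Mul(Add(11618, w), Pow(Add(251, Function('y')(74, -222)), -1)) = Mul(Add(11618, 400), Pow(Add(251, Add(33, Mul(2, -222))), -1)) = Mul(12018, Pow(Add(251, Add(33, -444)), -1)) = Mul(12018, Pow(Add(251, -411), -1)) = Mul(12018, Pow(-160, -1)) = Mul(12018, Rational(-1, 160)) = Rational(-6009, 80)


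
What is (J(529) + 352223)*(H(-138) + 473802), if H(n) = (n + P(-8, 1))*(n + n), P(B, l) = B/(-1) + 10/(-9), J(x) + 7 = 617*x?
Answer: 346082899098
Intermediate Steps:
J(x) = -7 + 617*x
P(B, l) = -10/9 - B (P(B, l) = B*(-1) + 10*(-⅑) = -B - 10/9 = -10/9 - B)
H(n) = 2*n*(62/9 + n) (H(n) = (n + (-10/9 - 1*(-8)))*(n + n) = (n + (-10/9 + 8))*(2*n) = (n + 62/9)*(2*n) = (62/9 + n)*(2*n) = 2*n*(62/9 + n))
(J(529) + 352223)*(H(-138) + 473802) = ((-7 + 617*529) + 352223)*((2/9)*(-138)*(62 + 9*(-138)) + 473802) = ((-7 + 326393) + 352223)*((2/9)*(-138)*(62 - 1242) + 473802) = (326386 + 352223)*((2/9)*(-138)*(-1180) + 473802) = 678609*(108560/3 + 473802) = 678609*(1529966/3) = 346082899098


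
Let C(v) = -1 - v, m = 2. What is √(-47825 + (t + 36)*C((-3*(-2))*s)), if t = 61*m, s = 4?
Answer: 5*I*√2071 ≈ 227.54*I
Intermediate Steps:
t = 122 (t = 61*2 = 122)
√(-47825 + (t + 36)*C((-3*(-2))*s)) = √(-47825 + (122 + 36)*(-1 - (-3*(-2))*4)) = √(-47825 + 158*(-1 - 6*4)) = √(-47825 + 158*(-1 - 1*24)) = √(-47825 + 158*(-1 - 24)) = √(-47825 + 158*(-25)) = √(-47825 - 3950) = √(-51775) = 5*I*√2071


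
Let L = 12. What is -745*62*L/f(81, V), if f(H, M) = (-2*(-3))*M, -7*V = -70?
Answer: -9238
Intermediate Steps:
V = 10 (V = -⅐*(-70) = 10)
f(H, M) = 6*M
-745*62*L/f(81, V) = -745/((6*10)/((62*12))) = -745/(60/744) = -745/(60*(1/744)) = -745/5/62 = -745*62/5 = -9238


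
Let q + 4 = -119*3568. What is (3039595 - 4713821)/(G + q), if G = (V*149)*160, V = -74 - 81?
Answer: 837113/2059898 ≈ 0.40639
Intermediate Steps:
V = -155
q = -424596 (q = -4 - 119*3568 = -4 - 424592 = -424596)
G = -3695200 (G = -155*149*160 = -23095*160 = -3695200)
(3039595 - 4713821)/(G + q) = (3039595 - 4713821)/(-3695200 - 424596) = -1674226/(-4119796) = -1674226*(-1/4119796) = 837113/2059898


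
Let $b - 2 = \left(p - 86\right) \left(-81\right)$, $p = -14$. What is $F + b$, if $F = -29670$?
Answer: $-21568$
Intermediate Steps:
$b = 8102$ ($b = 2 + \left(-14 - 86\right) \left(-81\right) = 2 - -8100 = 2 + 8100 = 8102$)
$F + b = -29670 + 8102 = -21568$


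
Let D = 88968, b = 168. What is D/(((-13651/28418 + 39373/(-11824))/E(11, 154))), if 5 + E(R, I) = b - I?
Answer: -44841797979264/213385223 ≈ -2.1014e+5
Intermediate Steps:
E(R, I) = 163 - I (E(R, I) = -5 + (168 - I) = 163 - I)
D/(((-13651/28418 + 39373/(-11824))/E(11, 154))) = 88968/(((-13651/28418 + 39373/(-11824))/(163 - 1*154))) = 88968/(((-13651*1/28418 + 39373*(-1/11824))/(163 - 154))) = 88968/(((-13651/28418 - 39373/11824)/9)) = 88968/((-640155669/168007216*1/9)) = 88968/(-213385223/504021648) = 88968*(-504021648/213385223) = -44841797979264/213385223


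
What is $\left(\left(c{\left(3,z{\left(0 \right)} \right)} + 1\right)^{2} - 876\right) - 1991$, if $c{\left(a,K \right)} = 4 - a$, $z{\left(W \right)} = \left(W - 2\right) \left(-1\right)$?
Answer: $-2863$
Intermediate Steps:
$z{\left(W \right)} = 2 - W$ ($z{\left(W \right)} = \left(-2 + W\right) \left(-1\right) = 2 - W$)
$\left(\left(c{\left(3,z{\left(0 \right)} \right)} + 1\right)^{2} - 876\right) - 1991 = \left(\left(\left(4 - 3\right) + 1\right)^{2} - 876\right) - 1991 = \left(\left(1 + 1\right)^{2} - 876\right) - 1991 = \left(2^{2} - 876\right) - 1991 = \left(4 - 876\right) - 1991 = -872 - 1991 = -2863$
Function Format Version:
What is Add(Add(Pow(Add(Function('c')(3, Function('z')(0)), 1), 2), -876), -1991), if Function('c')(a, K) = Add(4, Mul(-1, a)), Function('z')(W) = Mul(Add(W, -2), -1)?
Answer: -2863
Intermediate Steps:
Function('z')(W) = Add(2, Mul(-1, W)) (Function('z')(W) = Mul(Add(-2, W), -1) = Add(2, Mul(-1, W)))
Add(Add(Pow(Add(Function('c')(3, Function('z')(0)), 1), 2), -876), -1991) = Add(Add(Pow(Add(Add(4, Mul(-1, 3)), 1), 2), -876), -1991) = Add(Add(Pow(Add(Add(4, -3), 1), 2), -876), -1991) = Add(Add(Pow(Add(1, 1), 2), -876), -1991) = Add(Add(Pow(2, 2), -876), -1991) = Add(Add(4, -876), -1991) = Add(-872, -1991) = -2863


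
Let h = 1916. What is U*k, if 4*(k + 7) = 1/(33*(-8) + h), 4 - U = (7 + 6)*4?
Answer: 138765/413 ≈ 335.99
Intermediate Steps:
U = -48 (U = 4 - (7 + 6)*4 = 4 - 13*4 = 4 - 1*52 = 4 - 52 = -48)
k = -46255/6608 (k = -7 + 1/(4*(33*(-8) + 1916)) = -7 + 1/(4*(-264 + 1916)) = -7 + (¼)/1652 = -7 + (¼)*(1/1652) = -7 + 1/6608 = -46255/6608 ≈ -6.9998)
U*k = -48*(-46255/6608) = 138765/413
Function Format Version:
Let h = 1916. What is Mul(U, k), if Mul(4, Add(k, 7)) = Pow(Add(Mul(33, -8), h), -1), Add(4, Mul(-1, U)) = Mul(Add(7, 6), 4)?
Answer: Rational(138765, 413) ≈ 335.99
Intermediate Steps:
U = -48 (U = Add(4, Mul(-1, Mul(Add(7, 6), 4))) = Add(4, Mul(-1, Mul(13, 4))) = Add(4, Mul(-1, 52)) = Add(4, -52) = -48)
k = Rational(-46255, 6608) (k = Add(-7, Mul(Rational(1, 4), Pow(Add(Mul(33, -8), 1916), -1))) = Add(-7, Mul(Rational(1, 4), Pow(Add(-264, 1916), -1))) = Add(-7, Mul(Rational(1, 4), Pow(1652, -1))) = Add(-7, Mul(Rational(1, 4), Rational(1, 1652))) = Add(-7, Rational(1, 6608)) = Rational(-46255, 6608) ≈ -6.9998)
Mul(U, k) = Mul(-48, Rational(-46255, 6608)) = Rational(138765, 413)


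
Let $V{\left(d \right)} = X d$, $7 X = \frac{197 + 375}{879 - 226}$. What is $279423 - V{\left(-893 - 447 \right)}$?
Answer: $\frac{1278009013}{4571} \approx 2.7959 \cdot 10^{5}$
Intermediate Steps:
$X = \frac{572}{4571}$ ($X = \frac{\left(197 + 375\right) \frac{1}{879 - 226}}{7} = \frac{572 \cdot \frac{1}{653}}{7} = \frac{1}{7} \cdot \frac{572}{653} = \frac{572}{4571} \approx 0.12514$)
$V{\left(d \right)} = \frac{572 d}{4571}$
$279423 - V{\left(-893 - 447 \right)} = 279423 - \frac{572 \left(-893 - 447\right)}{4571} = 279423 - \frac{572}{4571} \left(-1340\right) = 279423 - - \frac{766480}{4571} = 279423 + \frac{766480}{4571} = \frac{1278009013}{4571}$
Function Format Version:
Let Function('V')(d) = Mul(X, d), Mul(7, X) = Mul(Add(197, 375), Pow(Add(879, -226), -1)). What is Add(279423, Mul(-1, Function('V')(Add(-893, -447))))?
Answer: Rational(1278009013, 4571) ≈ 2.7959e+5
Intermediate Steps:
X = Rational(572, 4571) (X = Mul(Rational(1, 7), Mul(Add(197, 375), Pow(Add(879, -226), -1))) = Mul(Rational(1, 7), Mul(572, Pow(653, -1))) = Mul(Rational(1, 7), Mul(572, Rational(1, 653))) = Mul(Rational(1, 7), Rational(572, 653)) = Rational(572, 4571) ≈ 0.12514)
Function('V')(d) = Mul(Rational(572, 4571), d)
Add(279423, Mul(-1, Function('V')(Add(-893, -447)))) = Add(279423, Mul(-1, Mul(Rational(572, 4571), Add(-893, -447)))) = Add(279423, Mul(-1, Mul(Rational(572, 4571), -1340))) = Add(279423, Mul(-1, Rational(-766480, 4571))) = Add(279423, Rational(766480, 4571)) = Rational(1278009013, 4571)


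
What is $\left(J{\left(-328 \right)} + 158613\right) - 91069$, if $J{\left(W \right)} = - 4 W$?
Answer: $68856$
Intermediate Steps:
$\left(J{\left(-328 \right)} + 158613\right) - 91069 = \left(\left(-4\right) \left(-328\right) + 158613\right) - 91069 = \left(1312 + 158613\right) - 91069 = 159925 - 91069 = 68856$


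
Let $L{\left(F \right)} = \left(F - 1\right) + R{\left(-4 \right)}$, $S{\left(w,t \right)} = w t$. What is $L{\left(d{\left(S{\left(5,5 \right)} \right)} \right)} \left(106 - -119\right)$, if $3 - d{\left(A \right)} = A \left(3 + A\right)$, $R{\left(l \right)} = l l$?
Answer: $-153450$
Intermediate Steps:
$R{\left(l \right)} = l^{2}$
$S{\left(w,t \right)} = t w$
$d{\left(A \right)} = 3 - A \left(3 + A\right)$
$L{\left(F \right)} = 15 + F$ ($L{\left(F \right)} = \left(F - 1\right) + \left(-4\right)^{2} = \left(-1 + F\right) + 16 = 15 + F$)
$L{\left(d{\left(S{\left(5,5 \right)} \right)} \right)} \left(106 - -119\right) = \left(15 - \left(-3 + \left(5 \cdot 5\right)^{2} + 3 \cdot 5 \cdot 5\right)\right) \left(106 - -119\right) = \left(15 - 697\right) \left(106 + 119\right) = \left(15 - 697\right) 225 = \left(-682\right) 225 = -153450$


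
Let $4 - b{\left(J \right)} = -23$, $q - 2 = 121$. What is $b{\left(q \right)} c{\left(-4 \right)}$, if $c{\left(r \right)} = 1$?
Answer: $27$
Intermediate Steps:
$q = 123$ ($q = 2 + 121 = 123$)
$b{\left(J \right)} = 27$ ($b{\left(J \right)} = 4 - -23 = 4 + 23 = 27$)
$b{\left(q \right)} c{\left(-4 \right)} = 27 \cdot 1 = 27$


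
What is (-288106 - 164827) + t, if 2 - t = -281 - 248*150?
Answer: -415450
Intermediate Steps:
t = 37483 (t = 2 - (-281 - 248*150) = 2 - (-281 - 37200) = 2 - 1*(-37481) = 2 + 37481 = 37483)
(-288106 - 164827) + t = (-288106 - 164827) + 37483 = -452933 + 37483 = -415450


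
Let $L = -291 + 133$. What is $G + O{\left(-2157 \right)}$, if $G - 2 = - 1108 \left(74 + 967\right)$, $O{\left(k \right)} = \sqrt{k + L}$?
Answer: $-1153426 + i \sqrt{2315} \approx -1.1534 \cdot 10^{6} + 48.114 i$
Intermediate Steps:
$L = -158$
$O{\left(k \right)} = \sqrt{-158 + k}$ ($O{\left(k \right)} = \sqrt{k - 158} = \sqrt{-158 + k}$)
$G = -1153426$ ($G = 2 - 1108 \left(74 + 967\right) = 2 - 1153428 = -1153426$)
$G + O{\left(-2157 \right)} = -1153426 + \sqrt{-158 - 2157} = -1153426 + \sqrt{-2315} = -1153426 + i \sqrt{2315}$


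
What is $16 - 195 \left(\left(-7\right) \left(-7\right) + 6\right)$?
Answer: $-10709$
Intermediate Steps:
$16 - 195 \left(\left(-7\right) \left(-7\right) + 6\right) = 16 - 195 \left(49 + 6\right) = 16 - 10725 = -10709$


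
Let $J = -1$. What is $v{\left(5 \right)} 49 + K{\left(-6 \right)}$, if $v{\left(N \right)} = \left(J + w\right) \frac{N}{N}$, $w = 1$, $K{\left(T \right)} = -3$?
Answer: $-3$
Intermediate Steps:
$v{\left(N \right)} = 0$ ($v{\left(N \right)} = \left(-1 + 1\right) \frac{N}{N} = 0 \cdot 1 = 0$)
$v{\left(5 \right)} 49 + K{\left(-6 \right)} = 0 \cdot 49 - 3 = 0 - 3 = -3$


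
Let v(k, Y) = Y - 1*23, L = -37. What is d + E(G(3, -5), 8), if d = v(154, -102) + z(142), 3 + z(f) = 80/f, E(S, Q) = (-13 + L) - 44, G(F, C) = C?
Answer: -15722/71 ≈ -221.44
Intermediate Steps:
E(S, Q) = -94 (E(S, Q) = (-13 - 37) - 44 = -50 - 44 = -94)
v(k, Y) = -23 + Y (v(k, Y) = Y - 23 = -23 + Y)
z(f) = -3 + 80/f
d = -9048/71 (d = (-23 - 102) + (-3 + 80/142) = -125 + (-3 + 80*(1/142)) = -125 + (-3 + 40/71) = -125 - 173/71 = -9048/71 ≈ -127.44)
d + E(G(3, -5), 8) = -9048/71 - 94 = -15722/71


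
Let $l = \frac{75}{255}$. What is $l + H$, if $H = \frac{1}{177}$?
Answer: $\frac{902}{3009} \approx 0.29977$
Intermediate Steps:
$l = \frac{5}{17}$ ($l = 75 \cdot \frac{1}{255} = \frac{5}{17} \approx 0.29412$)
$H = \frac{1}{177} \approx 0.0056497$
$l + H = \frac{5}{17} + \frac{1}{177} = \frac{902}{3009}$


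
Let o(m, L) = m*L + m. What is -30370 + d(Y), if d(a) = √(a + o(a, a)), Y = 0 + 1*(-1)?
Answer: -30370 + I ≈ -30370.0 + 1.0*I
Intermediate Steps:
o(m, L) = m + L*m (o(m, L) = L*m + m = m + L*m)
Y = -1 (Y = 0 - 1 = -1)
d(a) = √(a + a*(1 + a))
-30370 + d(Y) = -30370 + √(-(2 - 1)) = -30370 + √(-1*1) = -30370 + √(-1) = -30370 + I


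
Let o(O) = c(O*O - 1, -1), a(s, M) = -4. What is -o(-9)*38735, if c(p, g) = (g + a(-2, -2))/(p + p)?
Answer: 38735/32 ≈ 1210.5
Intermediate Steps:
c(p, g) = (-4 + g)/(2*p) (c(p, g) = (g - 4)/(p + p) = (-4 + g)/((2*p)) = (-4 + g)*(1/(2*p)) = (-4 + g)/(2*p))
o(O) = -5/(2*(-1 + O²)) (o(O) = (-4 - 1)/(2*(O*O - 1)) = (½)*(-5)/(O² - 1) = (½)*(-5)/(-1 + O²) = -5/(2*(-1 + O²)))
-o(-9)*38735 = -(-5/(-2 + 2*(-9)²))*38735 = -(-5/(-2 + 2*81))*38735 = -(-5/(-2 + 162))*38735 = -(-5/160)*38735 = -(-5*1/160)*38735 = -(-1)*38735/32 = -1*(-38735/32) = 38735/32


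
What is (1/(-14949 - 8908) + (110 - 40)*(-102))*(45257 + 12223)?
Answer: -9791084627880/23857 ≈ -4.1041e+8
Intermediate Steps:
(1/(-14949 - 8908) + (110 - 40)*(-102))*(45257 + 12223) = (1/(-23857) + 70*(-102))*57480 = (-1/23857 - 7140)*57480 = -170338981/23857*57480 = -9791084627880/23857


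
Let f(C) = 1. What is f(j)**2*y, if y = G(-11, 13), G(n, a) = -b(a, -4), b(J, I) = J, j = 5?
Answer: -13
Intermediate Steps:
G(n, a) = -a
y = -13 (y = -1*13 = -13)
f(j)**2*y = 1**2*(-13) = 1*(-13) = -13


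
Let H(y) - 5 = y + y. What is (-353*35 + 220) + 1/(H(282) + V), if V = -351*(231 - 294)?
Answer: -275246069/22682 ≈ -12135.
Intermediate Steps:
V = 22113 (V = -351*(-63) = 22113)
H(y) = 5 + 2*y (H(y) = 5 + (y + y) = 5 + 2*y)
(-353*35 + 220) + 1/(H(282) + V) = (-353*35 + 220) + 1/((5 + 2*282) + 22113) = (-12355 + 220) + 1/((5 + 564) + 22113) = -12135 + 1/(569 + 22113) = -12135 + 1/22682 = -275246069/22682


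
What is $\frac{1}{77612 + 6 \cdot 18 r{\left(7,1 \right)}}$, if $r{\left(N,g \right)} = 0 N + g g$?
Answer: $\frac{1}{77720} \approx 1.2867 \cdot 10^{-5}$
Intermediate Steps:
$r{\left(N,g \right)} = g^{2}$ ($r{\left(N,g \right)} = 0 + g^{2} = g^{2}$)
$\frac{1}{77612 + 6 \cdot 18 r{\left(7,1 \right)}} = \frac{1}{77612 + 6 \cdot 18 \cdot 1^{2}} = \frac{1}{77612 + 108 \cdot 1} = \frac{1}{77612 + 108} = \frac{1}{77720}$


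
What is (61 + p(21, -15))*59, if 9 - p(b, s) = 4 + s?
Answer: 4779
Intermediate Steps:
p(b, s) = 5 - s (p(b, s) = 9 - (4 + s) = 9 + (-4 - s) = 5 - s)
(61 + p(21, -15))*59 = (61 + (5 - 1*(-15)))*59 = (61 + (5 + 15))*59 = (61 + 20)*59 = 81*59 = 4779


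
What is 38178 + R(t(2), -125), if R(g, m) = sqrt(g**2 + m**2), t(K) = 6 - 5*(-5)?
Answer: 38178 + sqrt(16586) ≈ 38307.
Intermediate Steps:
t(K) = 31 (t(K) = 6 + 25 = 31)
38178 + R(t(2), -125) = 38178 + sqrt(31**2 + (-125)**2) = 38178 + sqrt(961 + 15625) = 38178 + sqrt(16586)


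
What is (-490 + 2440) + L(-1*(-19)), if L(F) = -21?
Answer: 1929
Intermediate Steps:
(-490 + 2440) + L(-1*(-19)) = (-490 + 2440) - 21 = 1950 - 21 = 1929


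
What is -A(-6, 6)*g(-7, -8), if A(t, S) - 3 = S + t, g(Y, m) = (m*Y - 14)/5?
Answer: -126/5 ≈ -25.200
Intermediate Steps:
g(Y, m) = -14/5 + Y*m/5 (g(Y, m) = (Y*m - 14)*(⅕) = (-14 + Y*m)*(⅕) = -14/5 + Y*m/5)
A(t, S) = 3 + S + t (A(t, S) = 3 + (S + t) = 3 + S + t)
-A(-6, 6)*g(-7, -8) = -(3 + 6 - 6)*(-14/5 + (⅕)*(-7)*(-8)) = -3*(-14/5 + 56/5) = -3*42/5 = -1*126/5 = -126/5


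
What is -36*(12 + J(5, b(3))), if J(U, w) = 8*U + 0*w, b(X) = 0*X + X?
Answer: -1872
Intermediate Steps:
b(X) = X (b(X) = 0 + X = X)
J(U, w) = 8*U (J(U, w) = 8*U + 0 = 8*U)
-36*(12 + J(5, b(3))) = -36*(12 + 8*5) = -36*(12 + 40) = -36*52 = -1872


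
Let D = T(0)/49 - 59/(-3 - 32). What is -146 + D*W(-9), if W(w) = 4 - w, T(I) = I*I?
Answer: -4343/35 ≈ -124.09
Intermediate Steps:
T(I) = I**2
D = 59/35 (D = 0**2/49 - 59/(-3 - 32) = 0*(1/49) - 59/(-35) = 0 - 59*(-1/35) = 0 + 59/35 = 59/35 ≈ 1.6857)
-146 + D*W(-9) = -146 + 59*(4 - 1*(-9))/35 = -146 + 59*(4 + 9)/35 = -146 + (59/35)*13 = -146 + 767/35 = -4343/35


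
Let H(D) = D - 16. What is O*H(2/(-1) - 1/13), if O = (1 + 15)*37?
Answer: -139120/13 ≈ -10702.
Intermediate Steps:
H(D) = -16 + D
O = 592 (O = 16*37 = 592)
O*H(2/(-1) - 1/13) = 592*(-16 + (2/(-1) - 1/13)) = 592*(-16 + (2*(-1) - 1*1/13)) = 592*(-16 + (-2 - 1/13)) = 592*(-16 - 27/13) = 592*(-235/13) = -139120/13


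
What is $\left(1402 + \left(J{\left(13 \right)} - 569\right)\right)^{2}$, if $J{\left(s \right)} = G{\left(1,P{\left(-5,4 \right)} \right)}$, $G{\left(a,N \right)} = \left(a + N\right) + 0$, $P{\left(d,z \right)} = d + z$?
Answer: $693889$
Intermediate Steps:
$G{\left(a,N \right)} = N + a$ ($G{\left(a,N \right)} = \left(N + a\right) + 0 = N + a$)
$J{\left(s \right)} = 0$ ($J{\left(s \right)} = \left(-5 + 4\right) + 1 = -1 + 1 = 0$)
$\left(1402 + \left(J{\left(13 \right)} - 569\right)\right)^{2} = \left(1402 + \left(0 - 569\right)\right)^{2} = \left(1402 - 569\right)^{2} = 833^{2} = 693889$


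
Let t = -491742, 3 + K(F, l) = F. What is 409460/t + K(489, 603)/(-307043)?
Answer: -62980406696/75492969453 ≈ -0.83426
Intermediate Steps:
K(F, l) = -3 + F
409460/t + K(489, 603)/(-307043) = 409460/(-491742) + (-3 + 489)/(-307043) = 409460*(-1/491742) + 486*(-1/307043) = -204730/245871 - 486/307043 = -62980406696/75492969453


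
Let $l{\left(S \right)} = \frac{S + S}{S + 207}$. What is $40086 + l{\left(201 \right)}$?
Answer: $\frac{2725915}{68} \approx 40087.0$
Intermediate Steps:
$l{\left(S \right)} = \frac{2 S}{207 + S}$
$40086 + l{\left(201 \right)} = 40086 + 2 \cdot 201 \frac{1}{207 + 201} = 40086 + 2 \cdot 201 \cdot \frac{1}{408} = 40086 + \frac{67}{68} = \frac{2725915}{68}$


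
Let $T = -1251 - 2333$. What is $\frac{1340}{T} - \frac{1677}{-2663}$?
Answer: $\frac{610487}{2386048} \approx 0.25586$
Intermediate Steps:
$T = -3584$ ($T = -1251 - 2333 = -3584$)
$\frac{1340}{T} - \frac{1677}{-2663} = \frac{1340}{-3584} - \frac{1677}{-2663} = 1340 \left(- \frac{1}{3584}\right) - - \frac{1677}{2663} = - \frac{335}{896} + \frac{1677}{2663} = \frac{610487}{2386048}$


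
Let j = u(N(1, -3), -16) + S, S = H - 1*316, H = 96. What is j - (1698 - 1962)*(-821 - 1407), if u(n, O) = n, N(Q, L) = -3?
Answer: -588415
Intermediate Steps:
S = -220 (S = 96 - 1*316 = 96 - 316 = -220)
j = -223 (j = -3 - 220 = -223)
j - (1698 - 1962)*(-821 - 1407) = -223 - (1698 - 1962)*(-821 - 1407) = -223 - (-264)*(-2228) = -223 - 1*588192 = -223 - 588192 = -588415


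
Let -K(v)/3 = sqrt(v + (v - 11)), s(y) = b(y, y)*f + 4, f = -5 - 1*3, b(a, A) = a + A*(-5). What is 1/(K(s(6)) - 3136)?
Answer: -3136/9831067 + 3*sqrt(381)/9831067 ≈ -0.00031303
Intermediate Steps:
b(a, A) = a - 5*A
f = -8 (f = -5 - 3 = -8)
s(y) = 4 + 32*y (s(y) = (y - 5*y)*(-8) + 4 = -4*y*(-8) + 4 = 32*y + 4 = 4 + 32*y)
K(v) = -3*sqrt(-11 + 2*v) (K(v) = -3*sqrt(v + (v - 11)) = -3*sqrt(v + (-11 + v)) = -3*sqrt(-11 + 2*v))
1/(K(s(6)) - 3136) = 1/(-3*sqrt(-11 + 2*(4 + 32*6)) - 3136) = 1/(-3*sqrt(-11 + 2*(4 + 192)) - 3136) = 1/(-3*sqrt(-11 + 2*196) - 3136) = 1/(-3*sqrt(-11 + 392) - 3136) = 1/(-3*sqrt(381) - 3136) = 1/(-3136 - 3*sqrt(381))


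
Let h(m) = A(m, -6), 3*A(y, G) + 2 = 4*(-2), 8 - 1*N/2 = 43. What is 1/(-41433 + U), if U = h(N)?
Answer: -3/124309 ≈ -2.4133e-5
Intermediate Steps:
N = -70 (N = 16 - 2*43 = 16 - 86 = -70)
A(y, G) = -10/3 (A(y, G) = -⅔ + (4*(-2))/3 = -⅔ + (⅓)*(-8) = -⅔ - 8/3 = -10/3)
h(m) = -10/3
U = -10/3 ≈ -3.3333
1/(-41433 + U) = 1/(-41433 - 10/3) = 1/(-124309/3) = -3/124309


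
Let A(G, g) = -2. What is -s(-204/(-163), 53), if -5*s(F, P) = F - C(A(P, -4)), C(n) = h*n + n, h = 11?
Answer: 4116/815 ≈ 5.0503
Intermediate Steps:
C(n) = 12*n (C(n) = 11*n + n = 12*n)
s(F, P) = -24/5 - F/5 (s(F, P) = -(F - 12*(-2))/5 = -(F - 1*(-24))/5 = -(F + 24)/5 = -(24 + F)/5 = -24/5 - F/5)
-s(-204/(-163), 53) = -(-24/5 - (-204)/(5*(-163))) = -(-24/5 - (-204)*(-1)/(5*163)) = -(-24/5 - ⅕*204/163) = -(-24/5 - 204/815) = -1*(-4116/815) = 4116/815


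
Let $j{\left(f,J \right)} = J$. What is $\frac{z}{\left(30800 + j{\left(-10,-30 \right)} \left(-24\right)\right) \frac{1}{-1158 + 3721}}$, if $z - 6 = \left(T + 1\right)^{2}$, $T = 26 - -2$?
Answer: $\frac{2170861}{31520} \approx 68.872$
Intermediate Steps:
$T = 28$ ($T = 26 + 2 = 28$)
$z = 847$ ($z = 6 + \left(28 + 1\right)^{2} = 6 + 29^{2} = 6 + 841 = 847$)
$\frac{z}{\left(30800 + j{\left(-10,-30 \right)} \left(-24\right)\right) \frac{1}{-1158 + 3721}} = \frac{847}{\left(30800 - -720\right) \frac{1}{-1158 + 3721}} = \frac{847}{\left(30800 + 720\right) \frac{1}{2563}} = \frac{847}{31520 \cdot \frac{1}{2563}} = \frac{847}{\frac{31520}{2563}} = 847 \cdot \frac{2563}{31520} = \frac{2170861}{31520}$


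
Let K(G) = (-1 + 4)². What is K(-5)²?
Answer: 81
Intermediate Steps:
K(G) = 9 (K(G) = 3² = 9)
K(-5)² = 9² = 81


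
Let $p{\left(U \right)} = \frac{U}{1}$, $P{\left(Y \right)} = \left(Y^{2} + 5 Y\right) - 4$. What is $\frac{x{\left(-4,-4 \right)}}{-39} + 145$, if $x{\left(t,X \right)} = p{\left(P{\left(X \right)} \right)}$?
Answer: $\frac{5663}{39} \approx 145.21$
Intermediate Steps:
$P{\left(Y \right)} = -4 + Y^{2} + 5 Y$
$p{\left(U \right)} = U$ ($p{\left(U \right)} = U 1 = U$)
$x{\left(t,X \right)} = -4 + X^{2} + 5 X$
$\frac{x{\left(-4,-4 \right)}}{-39} + 145 = \frac{-4 + \left(-4\right)^{2} + 5 \left(-4\right)}{-39} + 145 = - \frac{-4 + 16 - 20}{39} + 145 = \left(- \frac{1}{39}\right) \left(-8\right) + 145 = \frac{8}{39} + 145 = \frac{5663}{39}$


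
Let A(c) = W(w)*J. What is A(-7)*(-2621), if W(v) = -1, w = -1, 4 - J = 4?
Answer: 0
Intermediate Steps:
J = 0 (J = 4 - 1*4 = 4 - 4 = 0)
A(c) = 0 (A(c) = -1*0 = 0)
A(-7)*(-2621) = 0*(-2621) = 0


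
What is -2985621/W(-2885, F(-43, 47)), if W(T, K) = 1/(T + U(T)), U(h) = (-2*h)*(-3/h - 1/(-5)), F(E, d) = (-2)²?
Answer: 5150196225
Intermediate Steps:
F(E, d) = 4
U(h) = -2*h*(⅕ - 3/h) (U(h) = (-2*h)*(-3/h - 1*(-⅕)) = (-2*h)*(-3/h + ⅕) = (-2*h)*(⅕ - 3/h) = -2*h*(⅕ - 3/h))
W(T, K) = 1/(6 + 3*T/5) (W(T, K) = 1/(T + (6 - 2*T/5)) = 1/(6 + 3*T/5))
-2985621/W(-2885, F(-43, 47)) = -2985621/(5/(3*(10 - 2885))) = -2985621/((5/3)/(-2875)) = -2985621/((5/3)*(-1/2875)) = -2985621/(-1/1725) = -2985621*(-1725) = 5150196225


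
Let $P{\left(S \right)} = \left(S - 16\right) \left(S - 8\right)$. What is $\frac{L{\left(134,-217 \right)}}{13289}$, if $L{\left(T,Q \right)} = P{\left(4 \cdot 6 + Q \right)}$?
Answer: $\frac{42009}{13289} \approx 3.1612$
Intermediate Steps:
$P{\left(S \right)} = \left(-16 + S\right) \left(-8 + S\right)$
$L{\left(T,Q \right)} = -448 + \left(24 + Q\right)^{2} - 24 Q$ ($L{\left(T,Q \right)} = 128 + \left(4 \cdot 6 + Q\right)^{2} - 24 \left(4 \cdot 6 + Q\right) = 128 + \left(24 + Q\right)^{2} - 24 \left(24 + Q\right) = 128 + \left(24 + Q\right)^{2} - \left(576 + 24 Q\right) = -448 + \left(24 + Q\right)^{2} - 24 Q$)
$\frac{L{\left(134,-217 \right)}}{13289} = \frac{128 + \left(-217\right)^{2} + 24 \left(-217\right)}{13289} = \left(128 + 47089 - 5208\right) \frac{1}{13289} = 42009 \cdot \frac{1}{13289} = \frac{42009}{13289}$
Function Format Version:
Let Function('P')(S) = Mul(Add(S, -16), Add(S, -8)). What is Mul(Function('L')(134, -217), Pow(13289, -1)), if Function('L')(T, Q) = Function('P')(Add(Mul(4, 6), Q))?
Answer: Rational(42009, 13289) ≈ 3.1612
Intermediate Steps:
Function('P')(S) = Mul(Add(-16, S), Add(-8, S))
Function('L')(T, Q) = Add(-448, Pow(Add(24, Q), 2), Mul(-24, Q)) (Function('L')(T, Q) = Add(128, Pow(Add(Mul(4, 6), Q), 2), Mul(-24, Add(Mul(4, 6), Q))) = Add(128, Pow(Add(24, Q), 2), Mul(-24, Add(24, Q))) = Add(128, Pow(Add(24, Q), 2), Add(-576, Mul(-24, Q))) = Add(-448, Pow(Add(24, Q), 2), Mul(-24, Q)))
Mul(Function('L')(134, -217), Pow(13289, -1)) = Mul(Add(128, Pow(-217, 2), Mul(24, -217)), Pow(13289, -1)) = Mul(Add(128, 47089, -5208), Rational(1, 13289)) = Mul(42009, Rational(1, 13289)) = Rational(42009, 13289)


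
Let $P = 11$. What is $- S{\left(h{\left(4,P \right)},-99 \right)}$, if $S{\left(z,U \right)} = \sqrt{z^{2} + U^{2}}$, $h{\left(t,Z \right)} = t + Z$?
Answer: $- 3 \sqrt{1114} \approx -100.13$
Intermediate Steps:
$h{\left(t,Z \right)} = Z + t$
$S{\left(z,U \right)} = \sqrt{U^{2} + z^{2}}$
$- S{\left(h{\left(4,P \right)},-99 \right)} = - \sqrt{\left(-99\right)^{2} + \left(11 + 4\right)^{2}} = - \sqrt{9801 + 15^{2}} = - \sqrt{9801 + 225} = - \sqrt{10026} = - 3 \sqrt{1114}$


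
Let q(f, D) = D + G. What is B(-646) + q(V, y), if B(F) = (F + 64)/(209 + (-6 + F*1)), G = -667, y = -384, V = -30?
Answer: -465011/443 ≈ -1049.7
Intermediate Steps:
q(f, D) = -667 + D (q(f, D) = D - 667 = -667 + D)
B(F) = (64 + F)/(203 + F) (B(F) = (64 + F)/(209 + (-6 + F)) = (64 + F)/(203 + F))
B(-646) + q(V, y) = (64 - 646)/(203 - 646) + (-667 - 384) = -582/(-443) - 1051 = -1/443*(-582) - 1051 = 582/443 - 1051 = -465011/443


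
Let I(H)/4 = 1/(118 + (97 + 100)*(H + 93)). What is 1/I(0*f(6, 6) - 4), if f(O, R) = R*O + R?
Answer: 17651/4 ≈ 4412.8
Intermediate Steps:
f(O, R) = R + O*R (f(O, R) = O*R + R = R + O*R)
I(H) = 4/(18439 + 197*H) (I(H) = 4/(118 + (97 + 100)*(H + 93)) = 4/(118 + 197*(93 + H)) = 4/(118 + (18321 + 197*H)) = 4/(18439 + 197*H))
1/I(0*f(6, 6) - 4) = 1/(4/(18439 + 197*(0*(6*(1 + 6)) - 4))) = 1/(4/(18439 + 197*(0*(6*7) - 4))) = 1/(4/(18439 + 197*(0*42 - 4))) = 1/(4/(18439 + 197*(0 - 4))) = 1/(4/(18439 + 197*(-4))) = 1/(4/(18439 - 788)) = 1/(4/17651) = 17651/4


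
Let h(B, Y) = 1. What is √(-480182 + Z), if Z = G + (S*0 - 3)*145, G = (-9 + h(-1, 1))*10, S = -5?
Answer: I*√480697 ≈ 693.32*I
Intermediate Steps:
G = -80 (G = (-9 + 1)*10 = -8*10 = -80)
Z = -515 (Z = -80 + (-5*0 - 3)*145 = -80 + (0 - 3)*145 = -80 - 3*145 = -80 - 435 = -515)
√(-480182 + Z) = √(-480182 - 515) = √(-480697) = I*√480697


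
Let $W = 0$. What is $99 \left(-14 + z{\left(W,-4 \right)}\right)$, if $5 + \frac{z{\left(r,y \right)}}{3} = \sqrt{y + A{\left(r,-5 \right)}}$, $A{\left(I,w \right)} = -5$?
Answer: $-2871 + 891 i \approx -2871.0 + 891.0 i$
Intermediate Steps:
$z{\left(r,y \right)} = -15 + 3 \sqrt{-5 + y}$ ($z{\left(r,y \right)} = -15 + 3 \sqrt{y - 5} = -15 + 3 \sqrt{-5 + y}$)
$99 \left(-14 + z{\left(W,-4 \right)}\right) = 99 \left(-14 - \left(15 - 3 \sqrt{-5 - 4}\right)\right) = 99 \left(-14 - \left(15 - 3 \sqrt{-9}\right)\right) = 99 \left(-14 - \left(15 - 3 \cdot 3 i\right)\right) = 99 \left(-14 - \left(15 - 9 i\right)\right) = 99 \left(-29 + 9 i\right) = -2871 + 891 i$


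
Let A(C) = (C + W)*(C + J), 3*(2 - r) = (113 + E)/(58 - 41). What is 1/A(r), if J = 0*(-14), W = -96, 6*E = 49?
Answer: 93636/3391465 ≈ 0.027609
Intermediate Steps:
E = 49/6 (E = (⅙)*49 = 49/6 ≈ 8.1667)
J = 0
r = -115/306 (r = 2 - (113 + 49/6)/(3*(58 - 41)) = 2 - 727/(18*17) = 2 - ⅓*727/102 = 2 - 727/306 = -115/306 ≈ -0.37582)
A(C) = C*(-96 + C) (A(C) = (C - 96)*(C + 0) = (-96 + C)*C = C*(-96 + C))
1/A(r) = 1/(-115*(-96 - 115/306)/306) = 1/(-115/306*(-29491/306)) = 1/(3391465/93636) = 93636/3391465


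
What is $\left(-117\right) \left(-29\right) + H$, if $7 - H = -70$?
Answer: $3470$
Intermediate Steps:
$H = 77$ ($H = 7 - -70 = 7 + 70 = 77$)
$\left(-117\right) \left(-29\right) + H = \left(-117\right) \left(-29\right) + 77 = 3393 + 77 = 3470$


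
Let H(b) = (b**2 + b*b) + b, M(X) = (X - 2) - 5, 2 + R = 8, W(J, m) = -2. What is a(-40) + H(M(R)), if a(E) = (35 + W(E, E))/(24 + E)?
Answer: -17/16 ≈ -1.0625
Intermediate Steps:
R = 6 (R = -2 + 8 = 6)
M(X) = -7 + X (M(X) = (-2 + X) - 5 = -7 + X)
H(b) = b + 2*b**2 (H(b) = (b**2 + b**2) + b = 2*b**2 + b = b + 2*b**2)
a(E) = 33/(24 + E) (a(E) = (35 - 2)/(24 + E) = 33/(24 + E))
a(-40) + H(M(R)) = 33/(24 - 40) + (-7 + 6)*(1 + 2*(-7 + 6)) = 33/(-16) - (1 + 2*(-1)) = 33*(-1/16) - (1 - 2) = -33/16 - 1*(-1) = -33/16 + 1 = -17/16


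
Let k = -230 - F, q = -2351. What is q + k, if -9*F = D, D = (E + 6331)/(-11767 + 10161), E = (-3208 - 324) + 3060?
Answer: -4145737/1606 ≈ -2581.4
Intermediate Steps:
E = -472 (E = -3532 + 3060 = -472)
D = -5859/1606 (D = (-472 + 6331)/(-11767 + 10161) = 5859/(-1606) = 5859*(-1/1606) = -5859/1606 ≈ -3.6482)
F = 651/1606 (F = -⅑*(-5859/1606) = 651/1606 ≈ 0.40535)
k = -370031/1606 (k = -230 - 1*651/1606 = -230 - 651/1606 = -370031/1606 ≈ -230.41)
q + k = -2351 - 370031/1606 = -4145737/1606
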